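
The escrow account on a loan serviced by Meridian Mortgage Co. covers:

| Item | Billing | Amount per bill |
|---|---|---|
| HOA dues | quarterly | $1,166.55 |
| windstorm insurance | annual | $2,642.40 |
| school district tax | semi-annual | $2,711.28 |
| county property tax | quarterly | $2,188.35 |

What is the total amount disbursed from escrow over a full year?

HOA dues = $1,166.55 × 4 = $4,666.20/yr
Windstorm insurance = $2,642.40/yr
School district tax = $2,711.28 × 2 = $5,422.56/yr
County property tax = $2,188.35 × 4 = $8,753.40/yr
Combined annual = $4,666.20 + $2,642.40 + $5,422.56 + $8,753.40 = $21,484.56

$21,484.56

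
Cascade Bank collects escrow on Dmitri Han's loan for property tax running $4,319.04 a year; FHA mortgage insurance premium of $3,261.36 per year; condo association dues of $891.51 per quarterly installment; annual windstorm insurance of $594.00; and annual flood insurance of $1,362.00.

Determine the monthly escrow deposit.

Property tax — $4,319.04 per year
FHA mortgage insurance premium — $3,261.36 per year
Condo association dues — $891.51 × 4 = $3,566.04 per year
Windstorm insurance — $594.00 per year
Flood insurance — $1,362.00 per year
Combined annual = $4,319.04 + $3,261.36 + $3,566.04 + $594.00 + $1,362.00 = $13,102.44
Monthly escrow = $13,102.44 ÷ 12 = $1,091.87

$1,091.87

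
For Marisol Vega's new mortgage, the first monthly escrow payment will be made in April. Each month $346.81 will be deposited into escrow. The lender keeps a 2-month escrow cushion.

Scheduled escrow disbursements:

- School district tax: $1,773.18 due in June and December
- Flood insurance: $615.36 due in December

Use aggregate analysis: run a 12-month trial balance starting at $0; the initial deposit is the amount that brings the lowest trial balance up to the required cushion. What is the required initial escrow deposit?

$1,734.05

Cushion = 2 × $346.81 = $693.62
Trial balance (start $0, +$346.81 each month, − disbursements):
  Apr: +$346.81 → $346.81
  May: +$346.81 → $693.62
  Jun: +$346.81 − $1,773.18 → -$732.75
  Jul: +$346.81 → -$385.94
  Aug: +$346.81 → -$39.13
  Sep: +$346.81 → $307.68
  Oct: +$346.81 → $654.49
  Nov: +$346.81 → $1,001.30
  Dec: +$346.81 − $2,388.54 → -$1,040.43
  Jan: +$346.81 → -$693.62
  Feb: +$346.81 → -$346.81
  Mar: +$346.81 → $0.00
Lowest trial balance = -$1,040.43 (Dec)
Initial deposit = cushion − low point = $693.62 − (-$1,040.43) = $1,734.05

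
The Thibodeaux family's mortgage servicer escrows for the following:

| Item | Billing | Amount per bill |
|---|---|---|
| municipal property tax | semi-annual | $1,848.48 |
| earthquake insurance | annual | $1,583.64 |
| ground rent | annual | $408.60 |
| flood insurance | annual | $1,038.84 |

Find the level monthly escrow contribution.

Municipal property tax — $1,848.48 × 2 = $3,696.96
Earthquake insurance — $1,583.64
Ground rent — $408.60
Flood insurance — $1,038.84
Annual escrow total = $3,696.96 + $1,583.64 + $408.60 + $1,038.84 = $6,728.04
Per month = $6,728.04 / 12 = $560.67

$560.67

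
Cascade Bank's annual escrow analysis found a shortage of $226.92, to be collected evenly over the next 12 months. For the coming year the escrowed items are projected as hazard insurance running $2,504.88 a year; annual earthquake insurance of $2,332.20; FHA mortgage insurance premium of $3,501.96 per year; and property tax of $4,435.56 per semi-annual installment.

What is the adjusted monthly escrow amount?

Hazard insurance: $2,504.88 per year
Earthquake insurance: $2,332.20 per year
FHA mortgage insurance premium: $3,501.96 per year
Property tax: $4,435.56 × 2 = $8,871.12 per year
Annual escrow total = $17,210.16
Per month = $17,210.16 ÷ 12 = $1,434.18
Monthly shortage recovery: $226.92 ÷ 12 = $18.91
Adjusted monthly = $1,434.18 + $18.91 = $1,453.09

$1,453.09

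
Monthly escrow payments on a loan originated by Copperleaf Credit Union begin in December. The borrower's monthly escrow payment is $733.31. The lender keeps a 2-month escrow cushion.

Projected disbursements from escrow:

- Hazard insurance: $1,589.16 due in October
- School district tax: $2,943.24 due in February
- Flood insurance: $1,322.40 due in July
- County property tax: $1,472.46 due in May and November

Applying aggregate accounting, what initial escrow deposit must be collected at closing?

$2,209.93

Cushion = 2 × $733.31 = $1,466.62
Trial balance (start $0, +$733.31 each month, − disbursements):
  Dec: +$733.31 → $733.31
  Jan: +$733.31 → $1,466.62
  Feb: +$733.31 − $2,943.24 → -$743.31
  Mar: +$733.31 → -$10.00
  Apr: +$733.31 → $723.31
  May: +$733.31 − $1,472.46 → -$15.84
  Jun: +$733.31 → $717.47
  Jul: +$733.31 − $1,322.40 → $128.38
  Aug: +$733.31 → $861.69
  Sep: +$733.31 → $1,595.00
  Oct: +$733.31 − $1,589.16 → $739.15
  Nov: +$733.31 − $1,472.46 → $0.00
Lowest trial balance = -$743.31 (Feb)
Initial deposit = cushion − low point = $1,466.62 − (-$743.31) = $2,209.93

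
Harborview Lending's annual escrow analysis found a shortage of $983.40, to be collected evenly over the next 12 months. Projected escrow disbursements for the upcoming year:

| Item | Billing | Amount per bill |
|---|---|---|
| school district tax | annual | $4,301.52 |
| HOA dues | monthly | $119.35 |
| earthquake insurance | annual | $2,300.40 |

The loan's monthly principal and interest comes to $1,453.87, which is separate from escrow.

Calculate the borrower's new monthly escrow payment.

School district tax: $4,301.52 annually
HOA dues: $119.35 × 12 = $1,432.20 annually
Earthquake insurance: $2,300.40 annually
Combined annual = $4,301.52 + $1,432.20 + $2,300.40 = $8,034.12
Per month = $8,034.12 / 12 = $669.51
Monthly shortage recovery: $983.40 / 12 = $81.95
Adjusted monthly = $669.51 + $81.95 = $751.46

$751.46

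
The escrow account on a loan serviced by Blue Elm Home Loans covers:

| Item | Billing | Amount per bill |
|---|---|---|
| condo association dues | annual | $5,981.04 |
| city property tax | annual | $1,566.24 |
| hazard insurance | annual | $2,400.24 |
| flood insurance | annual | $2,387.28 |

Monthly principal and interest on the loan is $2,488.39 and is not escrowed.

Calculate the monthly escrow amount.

$1,027.90

Condo association dues — $5,981.04/yr
City property tax — $1,566.24/yr
Hazard insurance — $2,400.24/yr
Flood insurance — $2,387.28/yr
Yearly total = $12,334.80
Base monthly escrow = $12,334.80 ÷ 12 = $1,027.90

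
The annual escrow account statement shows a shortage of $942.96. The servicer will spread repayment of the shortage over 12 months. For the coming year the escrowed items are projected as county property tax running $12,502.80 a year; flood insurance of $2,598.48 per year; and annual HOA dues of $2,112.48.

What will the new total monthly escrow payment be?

County property tax: $12,502.80 annually
Flood insurance: $2,598.48 annually
HOA dues: $2,112.48 annually
Total annual escrow = $12,502.80 + $2,598.48 + $2,112.48 = $17,213.76
Base monthly escrow = $17,213.76 / 12 = $1,434.48
Monthly shortage recovery: $942.96 / 12 = $78.58
New monthly escrow = $1,434.48 + $78.58 = $1,513.06

$1,513.06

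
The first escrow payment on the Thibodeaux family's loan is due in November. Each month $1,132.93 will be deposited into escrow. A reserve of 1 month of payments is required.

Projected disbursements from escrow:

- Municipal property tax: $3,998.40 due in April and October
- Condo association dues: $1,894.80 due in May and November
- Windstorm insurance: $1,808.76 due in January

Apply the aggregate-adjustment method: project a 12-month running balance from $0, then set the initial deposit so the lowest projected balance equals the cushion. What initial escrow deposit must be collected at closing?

Cushion = 1 × $1,132.93 = $1,132.93
Trial balance (start $0, +$1,132.93 each month, − disbursements):
  Nov: +$1,132.93 − $1,894.80 → -$761.87
  Dec: +$1,132.93 → $371.06
  Jan: +$1,132.93 − $1,808.76 → -$304.77
  Feb: +$1,132.93 → $828.16
  Mar: +$1,132.93 → $1,961.09
  Apr: +$1,132.93 − $3,998.40 → -$904.38
  May: +$1,132.93 − $1,894.80 → -$1,666.25
  Jun: +$1,132.93 → -$533.32
  Jul: +$1,132.93 → $599.61
  Aug: +$1,132.93 → $1,732.54
  Sep: +$1,132.93 → $2,865.47
  Oct: +$1,132.93 − $3,998.40 → $0.00
Lowest trial balance = -$1,666.25 (May)
Initial deposit = cushion − low point = $1,132.93 − (-$1,666.25) = $2,799.18

$2,799.18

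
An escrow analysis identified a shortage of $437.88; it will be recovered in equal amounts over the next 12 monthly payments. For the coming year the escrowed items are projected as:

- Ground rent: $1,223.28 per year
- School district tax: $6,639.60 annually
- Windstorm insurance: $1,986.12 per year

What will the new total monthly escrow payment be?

Ground rent = $1,223.28
School district tax = $6,639.60
Windstorm insurance = $1,986.12
Total annual escrow = $1,223.28 + $6,639.60 + $1,986.12 = $9,849.00
Monthly escrow = $9,849.00 ÷ 12 = $820.75
Shortage per month = $437.88 / 12 = $36.49
Adjusted monthly = $820.75 + $36.49 = $857.24

$857.24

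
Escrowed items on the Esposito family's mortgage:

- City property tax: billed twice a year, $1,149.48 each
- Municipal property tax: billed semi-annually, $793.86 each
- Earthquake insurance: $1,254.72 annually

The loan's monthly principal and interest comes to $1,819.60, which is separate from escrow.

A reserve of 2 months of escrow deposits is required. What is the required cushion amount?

$856.90

City property tax: $1,149.48 × 2 = $2,298.96 annually
Municipal property tax: $793.86 × 2 = $1,587.72 annually
Earthquake insurance: $1,254.72 annually
Annual escrow total = $2,298.96 + $1,587.72 + $1,254.72 = $5,141.40
Monthly escrow = $5,141.40 / 12 = $428.45
Reserve = 2 × $428.45 = $856.90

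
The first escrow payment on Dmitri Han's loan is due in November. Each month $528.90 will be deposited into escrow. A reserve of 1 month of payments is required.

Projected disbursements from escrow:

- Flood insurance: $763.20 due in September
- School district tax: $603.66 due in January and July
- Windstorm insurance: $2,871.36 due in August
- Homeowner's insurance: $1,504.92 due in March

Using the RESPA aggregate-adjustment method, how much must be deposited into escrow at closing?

$1,057.80

Cushion = 1 × $528.90 = $528.90
Trial balance (start $0, +$528.90 each month, − disbursements):
  Nov: +$528.90 → $528.90
  Dec: +$528.90 → $1,057.80
  Jan: +$528.90 − $603.66 → $983.04
  Feb: +$528.90 → $1,511.94
  Mar: +$528.90 − $1,504.92 → $535.92
  Apr: +$528.90 → $1,064.82
  May: +$528.90 → $1,593.72
  Jun: +$528.90 → $2,122.62
  Jul: +$528.90 − $603.66 → $2,047.86
  Aug: +$528.90 − $2,871.36 → -$294.60
  Sep: +$528.90 − $763.20 → -$528.90
  Oct: +$528.90 → $0.00
Lowest trial balance = -$528.90 (Sep)
Initial deposit = cushion − low point = $528.90 − (-$528.90) = $1,057.80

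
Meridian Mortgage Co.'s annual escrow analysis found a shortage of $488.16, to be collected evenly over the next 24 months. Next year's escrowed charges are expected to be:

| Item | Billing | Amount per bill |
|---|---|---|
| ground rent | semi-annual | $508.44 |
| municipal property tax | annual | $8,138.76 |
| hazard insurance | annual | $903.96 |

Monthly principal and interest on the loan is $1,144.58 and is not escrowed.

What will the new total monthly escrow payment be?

$858.64

Ground rent — $508.44 × 2 = $1,016.88/yr
Municipal property tax — $8,138.76/yr
Hazard insurance — $903.96/yr
Combined annual = $10,059.60
Base monthly escrow = $10,059.60 ÷ 12 = $838.30
Shortage spread = $488.16 / 24 = $20.34/mo
New monthly escrow = $838.30 + $20.34 = $858.64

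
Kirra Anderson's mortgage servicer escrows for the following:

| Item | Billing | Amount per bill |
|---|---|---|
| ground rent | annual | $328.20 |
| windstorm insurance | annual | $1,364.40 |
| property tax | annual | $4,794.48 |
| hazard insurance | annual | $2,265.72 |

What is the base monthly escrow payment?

$729.40

Ground rent = $328.20/yr
Windstorm insurance = $1,364.40/yr
Property tax = $4,794.48/yr
Hazard insurance = $2,265.72/yr
Combined annual = $328.20 + $1,364.40 + $4,794.48 + $2,265.72 = $8,752.80
Monthly escrow = $8,752.80 / 12 = $729.40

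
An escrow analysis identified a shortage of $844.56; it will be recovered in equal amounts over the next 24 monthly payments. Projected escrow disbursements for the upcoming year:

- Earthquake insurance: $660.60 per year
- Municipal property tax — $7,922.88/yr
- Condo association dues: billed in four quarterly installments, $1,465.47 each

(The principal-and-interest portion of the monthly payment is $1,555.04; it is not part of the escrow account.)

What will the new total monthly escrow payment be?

$1,238.97

Earthquake insurance — $660.60/yr
Municipal property tax — $7,922.88/yr
Condo association dues — $1,465.47 × 4 = $5,861.88/yr
Yearly total = $660.60 + $7,922.88 + $5,861.88 = $14,445.36
Per month = $14,445.36 ÷ 12 = $1,203.78
Shortage spread = $844.56 / 24 = $35.19/mo
Adjusted monthly = $1,203.78 + $35.19 = $1,238.97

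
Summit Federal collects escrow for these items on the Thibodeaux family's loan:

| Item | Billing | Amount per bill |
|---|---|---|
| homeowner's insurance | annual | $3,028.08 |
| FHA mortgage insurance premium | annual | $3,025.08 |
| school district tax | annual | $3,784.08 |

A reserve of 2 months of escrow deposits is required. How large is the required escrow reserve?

Homeowner's insurance: $3,028.08
FHA mortgage insurance premium: $3,025.08
School district tax: $3,784.08
Yearly total = $3,028.08 + $3,025.08 + $3,784.08 = $9,837.24
Monthly escrow = $9,837.24 / 12 = $819.77
Required cushion = 2 × $819.77 = $1,639.54

$1,639.54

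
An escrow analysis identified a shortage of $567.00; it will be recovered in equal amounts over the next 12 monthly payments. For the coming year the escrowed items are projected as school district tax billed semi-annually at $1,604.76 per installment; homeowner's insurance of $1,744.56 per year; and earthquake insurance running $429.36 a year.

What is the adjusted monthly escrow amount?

School district tax — $1,604.76 × 2 = $3,209.52
Homeowner's insurance — $1,744.56
Earthquake insurance — $429.36
Total annual escrow = $5,383.44
Monthly escrow = $5,383.44 / 12 = $448.62
Shortage spread = $567.00 ÷ 12 = $47.25/mo
Adjusted monthly = $448.62 + $47.25 = $495.87

$495.87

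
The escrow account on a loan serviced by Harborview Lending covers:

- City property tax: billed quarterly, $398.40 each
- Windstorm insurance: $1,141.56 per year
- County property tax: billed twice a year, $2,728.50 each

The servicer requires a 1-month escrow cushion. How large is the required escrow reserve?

$682.68

City property tax = $398.40 × 4 = $1,593.60/yr
Windstorm insurance = $1,141.56/yr
County property tax = $2,728.50 × 2 = $5,457.00/yr
Combined annual = $1,593.60 + $1,141.56 + $5,457.00 = $8,192.16
Per month = $8,192.16 ÷ 12 = $682.68
Cushion = 1 × $682.68 = $682.68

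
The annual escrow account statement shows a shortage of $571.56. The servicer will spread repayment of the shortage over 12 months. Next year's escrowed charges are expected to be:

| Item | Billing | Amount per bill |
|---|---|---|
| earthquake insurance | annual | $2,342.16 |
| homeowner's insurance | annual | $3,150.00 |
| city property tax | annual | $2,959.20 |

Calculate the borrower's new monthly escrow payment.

Earthquake insurance — $2,342.16/yr
Homeowner's insurance — $3,150.00/yr
City property tax — $2,959.20/yr
Combined annual = $2,342.16 + $3,150.00 + $2,959.20 = $8,451.36
Per month = $8,451.36 ÷ 12 = $704.28
Shortage spread = $571.56 ÷ 12 = $47.63/mo
Adjusted monthly = $704.28 + $47.63 = $751.91

$751.91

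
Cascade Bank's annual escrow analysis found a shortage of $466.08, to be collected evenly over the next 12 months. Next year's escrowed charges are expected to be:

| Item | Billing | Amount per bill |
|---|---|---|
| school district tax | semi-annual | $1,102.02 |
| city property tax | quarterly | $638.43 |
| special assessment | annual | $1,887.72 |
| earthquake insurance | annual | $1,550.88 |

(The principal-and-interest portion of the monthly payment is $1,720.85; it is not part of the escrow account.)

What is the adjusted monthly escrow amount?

School district tax: $1,102.02 × 2 = $2,204.04 per year
City property tax: $638.43 × 4 = $2,553.72 per year
Special assessment: $1,887.72 per year
Earthquake insurance: $1,550.88 per year
Yearly total = $2,204.04 + $2,553.72 + $1,887.72 + $1,550.88 = $8,196.36
Base monthly escrow = $8,196.36 ÷ 12 = $683.03
Shortage per month = $466.08 / 12 = $38.84
New monthly escrow = $683.03 + $38.84 = $721.87

$721.87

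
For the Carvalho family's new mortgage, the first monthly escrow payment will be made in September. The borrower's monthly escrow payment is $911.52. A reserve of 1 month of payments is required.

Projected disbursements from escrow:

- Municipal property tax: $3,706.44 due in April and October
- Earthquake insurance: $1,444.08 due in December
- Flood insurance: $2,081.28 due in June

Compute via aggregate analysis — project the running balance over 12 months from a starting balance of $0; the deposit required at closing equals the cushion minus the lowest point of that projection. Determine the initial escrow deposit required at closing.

Cushion = 1 × $911.52 = $911.52
Trial balance (start $0, +$911.52 each month, − disbursements):
  Sep: +$911.52 → $911.52
  Oct: +$911.52 − $3,706.44 → -$1,883.40
  Nov: +$911.52 → -$971.88
  Dec: +$911.52 − $1,444.08 → -$1,504.44
  Jan: +$911.52 → -$592.92
  Feb: +$911.52 → $318.60
  Mar: +$911.52 → $1,230.12
  Apr: +$911.52 − $3,706.44 → -$1,564.80
  May: +$911.52 → -$653.28
  Jun: +$911.52 − $2,081.28 → -$1,823.04
  Jul: +$911.52 → -$911.52
  Aug: +$911.52 → $0.00
Lowest trial balance = -$1,883.40 (Oct)
Initial deposit = cushion − low point = $911.52 − (-$1,883.40) = $2,794.92

$2,794.92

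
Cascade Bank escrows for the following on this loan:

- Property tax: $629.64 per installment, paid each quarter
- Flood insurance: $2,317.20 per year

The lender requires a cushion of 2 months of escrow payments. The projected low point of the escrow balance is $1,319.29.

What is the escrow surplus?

Property tax: $629.64 × 4 = $2,518.56
Flood insurance: $2,317.20
Total per year = $2,518.56 + $2,317.20 = $4,835.76
Per month = $4,835.76 / 12 = $402.98
Cushion = 2 × $402.98 = $805.96
Surplus = $1,319.29 − $805.96 = $513.33

$513.33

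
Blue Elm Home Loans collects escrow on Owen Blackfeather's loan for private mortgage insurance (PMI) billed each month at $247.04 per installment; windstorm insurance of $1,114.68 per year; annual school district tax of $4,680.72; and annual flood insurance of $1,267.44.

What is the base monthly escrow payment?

Private mortgage insurance (PMI) — $247.04 × 12 = $2,964.48 annually
Windstorm insurance — $1,114.68 annually
School district tax — $4,680.72 annually
Flood insurance — $1,267.44 annually
Total annual escrow = $10,027.32
Monthly = $10,027.32 / 12 = $835.61

$835.61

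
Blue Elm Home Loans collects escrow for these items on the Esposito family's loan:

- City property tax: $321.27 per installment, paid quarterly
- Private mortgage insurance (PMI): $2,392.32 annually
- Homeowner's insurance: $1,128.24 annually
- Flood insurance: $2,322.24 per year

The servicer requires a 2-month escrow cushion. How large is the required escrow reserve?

City property tax — $321.27 × 4 = $1,285.08
Private mortgage insurance (PMI) — $2,392.32
Homeowner's insurance — $1,128.24
Flood insurance — $2,322.24
Total annual escrow = $7,127.88
Monthly = $7,127.88 / 12 = $593.99
Reserve = 2 × $593.99 = $1,187.98

$1,187.98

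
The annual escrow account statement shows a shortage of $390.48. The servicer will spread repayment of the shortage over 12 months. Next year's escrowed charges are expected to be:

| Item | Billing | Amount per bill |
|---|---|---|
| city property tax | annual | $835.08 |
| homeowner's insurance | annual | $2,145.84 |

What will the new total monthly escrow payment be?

$280.95

City property tax = $835.08
Homeowner's insurance = $2,145.84
Yearly total = $835.08 + $2,145.84 = $2,980.92
Monthly = $2,980.92 / 12 = $248.41
Shortage spread = $390.48 ÷ 12 = $32.54/mo
Adjusted monthly = $248.41 + $32.54 = $280.95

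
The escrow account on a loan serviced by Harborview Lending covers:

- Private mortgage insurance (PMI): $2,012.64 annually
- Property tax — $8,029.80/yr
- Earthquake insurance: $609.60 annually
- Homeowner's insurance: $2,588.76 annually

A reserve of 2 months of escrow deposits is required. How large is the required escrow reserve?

Private mortgage insurance (PMI): $2,012.64 per year
Property tax: $8,029.80 per year
Earthquake insurance: $609.60 per year
Homeowner's insurance: $2,588.76 per year
Combined annual = $13,240.80
Per month = $13,240.80 / 12 = $1,103.40
Reserve = 2 × $1,103.40 = $2,206.80

$2,206.80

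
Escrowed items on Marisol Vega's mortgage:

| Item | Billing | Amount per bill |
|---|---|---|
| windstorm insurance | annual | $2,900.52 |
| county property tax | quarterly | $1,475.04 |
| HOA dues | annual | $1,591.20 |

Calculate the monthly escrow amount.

$865.99

Windstorm insurance: $2,900.52 per year
County property tax: $1,475.04 × 4 = $5,900.16 per year
HOA dues: $1,591.20 per year
Total per year = $2,900.52 + $5,900.16 + $1,591.20 = $10,391.88
Monthly escrow = $10,391.88 / 12 = $865.99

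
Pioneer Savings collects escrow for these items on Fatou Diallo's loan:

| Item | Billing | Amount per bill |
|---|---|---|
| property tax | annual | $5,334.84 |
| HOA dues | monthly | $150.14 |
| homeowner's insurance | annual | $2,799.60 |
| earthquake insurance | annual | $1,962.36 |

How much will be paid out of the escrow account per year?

$11,898.48

Property tax — $5,334.84
HOA dues — $150.14 × 12 = $1,801.68
Homeowner's insurance — $2,799.60
Earthquake insurance — $1,962.36
Total annual escrow = $11,898.48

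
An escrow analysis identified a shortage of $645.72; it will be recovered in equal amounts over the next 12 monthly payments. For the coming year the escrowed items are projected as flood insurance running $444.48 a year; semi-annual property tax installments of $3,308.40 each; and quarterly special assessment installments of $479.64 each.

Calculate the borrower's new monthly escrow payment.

Flood insurance — $444.48 per year
Property tax — $3,308.40 × 2 = $6,616.80 per year
Special assessment — $479.64 × 4 = $1,918.56 per year
Combined annual = $444.48 + $6,616.80 + $1,918.56 = $8,979.84
Per month = $8,979.84 ÷ 12 = $748.32
Monthly shortage recovery: $645.72 ÷ 12 = $53.81
New monthly escrow = $748.32 + $53.81 = $802.13

$802.13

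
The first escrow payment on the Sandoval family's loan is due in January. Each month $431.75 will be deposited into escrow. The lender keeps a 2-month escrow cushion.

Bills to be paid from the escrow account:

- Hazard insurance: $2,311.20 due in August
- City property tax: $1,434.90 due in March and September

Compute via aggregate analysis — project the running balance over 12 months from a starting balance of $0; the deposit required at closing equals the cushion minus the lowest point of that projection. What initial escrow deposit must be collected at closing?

$2,158.75

Cushion = 2 × $431.75 = $863.50
Trial balance (start $0, +$431.75 each month, − disbursements):
  Jan: +$431.75 → $431.75
  Feb: +$431.75 → $863.50
  Mar: +$431.75 − $1,434.90 → -$139.65
  Apr: +$431.75 → $292.10
  May: +$431.75 → $723.85
  Jun: +$431.75 → $1,155.60
  Jul: +$431.75 → $1,587.35
  Aug: +$431.75 − $2,311.20 → -$292.10
  Sep: +$431.75 − $1,434.90 → -$1,295.25
  Oct: +$431.75 → -$863.50
  Nov: +$431.75 → -$431.75
  Dec: +$431.75 → $0.00
Lowest trial balance = -$1,295.25 (Sep)
Initial deposit = cushion − low point = $863.50 − (-$1,295.25) = $2,158.75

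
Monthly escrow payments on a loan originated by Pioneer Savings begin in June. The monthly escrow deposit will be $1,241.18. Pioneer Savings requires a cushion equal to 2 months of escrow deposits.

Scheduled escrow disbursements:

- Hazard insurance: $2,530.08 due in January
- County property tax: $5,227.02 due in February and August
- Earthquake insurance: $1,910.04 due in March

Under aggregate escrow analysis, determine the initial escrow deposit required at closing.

Cushion = 2 × $1,241.18 = $2,482.36
Trial balance (start $0, +$1,241.18 each month, − disbursements):
  Jun: +$1,241.18 → $1,241.18
  Jul: +$1,241.18 → $2,482.36
  Aug: +$1,241.18 − $5,227.02 → -$1,503.48
  Sep: +$1,241.18 → -$262.30
  Oct: +$1,241.18 → $978.88
  Nov: +$1,241.18 → $2,220.06
  Dec: +$1,241.18 → $3,461.24
  Jan: +$1,241.18 − $2,530.08 → $2,172.34
  Feb: +$1,241.18 − $5,227.02 → -$1,813.50
  Mar: +$1,241.18 − $1,910.04 → -$2,482.36
  Apr: +$1,241.18 → -$1,241.18
  May: +$1,241.18 → $0.00
Lowest trial balance = -$2,482.36 (Mar)
Initial deposit = cushion − low point = $2,482.36 − (-$2,482.36) = $4,964.72

$4,964.72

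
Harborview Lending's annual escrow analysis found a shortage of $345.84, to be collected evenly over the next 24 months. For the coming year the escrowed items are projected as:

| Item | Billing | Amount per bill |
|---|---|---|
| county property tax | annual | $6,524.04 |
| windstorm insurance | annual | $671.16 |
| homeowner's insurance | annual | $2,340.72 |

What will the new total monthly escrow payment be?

$809.07

County property tax: $6,524.04
Windstorm insurance: $671.16
Homeowner's insurance: $2,340.72
Total annual escrow = $6,524.04 + $671.16 + $2,340.72 = $9,535.92
Base monthly escrow = $9,535.92 / 12 = $794.66
Shortage spread = $345.84 ÷ 24 = $14.41/mo
Adjusted monthly = $794.66 + $14.41 = $809.07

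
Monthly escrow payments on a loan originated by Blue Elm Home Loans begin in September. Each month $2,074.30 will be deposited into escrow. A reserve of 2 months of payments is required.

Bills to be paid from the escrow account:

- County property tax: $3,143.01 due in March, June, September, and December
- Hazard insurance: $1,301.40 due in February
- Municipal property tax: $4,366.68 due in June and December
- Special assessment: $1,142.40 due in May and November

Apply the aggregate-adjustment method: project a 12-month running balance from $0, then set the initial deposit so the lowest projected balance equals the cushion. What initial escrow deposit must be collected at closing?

$8,297.20

Cushion = 2 × $2,074.30 = $4,148.60
Trial balance (start $0, +$2,074.30 each month, − disbursements):
  Sep: +$2,074.30 − $3,143.01 → -$1,068.71
  Oct: +$2,074.30 → $1,005.59
  Nov: +$2,074.30 − $1,142.40 → $1,937.49
  Dec: +$2,074.30 − $7,509.69 → -$3,497.90
  Jan: +$2,074.30 → -$1,423.60
  Feb: +$2,074.30 − $1,301.40 → -$650.70
  Mar: +$2,074.30 − $3,143.01 → -$1,719.41
  Apr: +$2,074.30 → $354.89
  May: +$2,074.30 − $1,142.40 → $1,286.79
  Jun: +$2,074.30 − $7,509.69 → -$4,148.60
  Jul: +$2,074.30 → -$2,074.30
  Aug: +$2,074.30 → $0.00
Lowest trial balance = -$4,148.60 (Jun)
Initial deposit = cushion − low point = $4,148.60 − (-$4,148.60) = $8,297.20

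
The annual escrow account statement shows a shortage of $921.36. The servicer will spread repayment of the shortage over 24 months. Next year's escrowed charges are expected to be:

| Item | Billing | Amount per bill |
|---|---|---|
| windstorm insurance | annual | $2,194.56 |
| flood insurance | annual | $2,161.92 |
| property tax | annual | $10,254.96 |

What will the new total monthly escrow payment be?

Windstorm insurance — $2,194.56 per year
Flood insurance — $2,161.92 per year
Property tax — $10,254.96 per year
Combined annual = $14,611.44
Monthly escrow = $14,611.44 ÷ 12 = $1,217.62
Shortage per month = $921.36 ÷ 24 = $38.39
New monthly escrow = $1,217.62 + $38.39 = $1,256.01

$1,256.01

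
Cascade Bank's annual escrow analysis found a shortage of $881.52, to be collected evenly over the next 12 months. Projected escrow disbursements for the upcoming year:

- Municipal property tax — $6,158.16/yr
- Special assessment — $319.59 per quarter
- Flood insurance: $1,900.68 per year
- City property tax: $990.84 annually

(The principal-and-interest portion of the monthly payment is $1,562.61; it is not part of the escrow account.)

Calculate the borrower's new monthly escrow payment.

Municipal property tax = $6,158.16 per year
Special assessment = $319.59 × 4 = $1,278.36 per year
Flood insurance = $1,900.68 per year
City property tax = $990.84 per year
Annual escrow total = $10,328.04
Monthly escrow = $10,328.04 ÷ 12 = $860.67
Shortage spread = $881.52 / 12 = $73.46/mo
Adjusted monthly = $860.67 + $73.46 = $934.13

$934.13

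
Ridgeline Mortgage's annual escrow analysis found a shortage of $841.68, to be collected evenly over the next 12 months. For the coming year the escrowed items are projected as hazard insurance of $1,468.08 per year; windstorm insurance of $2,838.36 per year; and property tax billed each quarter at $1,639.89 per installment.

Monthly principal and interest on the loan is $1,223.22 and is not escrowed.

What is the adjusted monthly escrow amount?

$975.64

Hazard insurance — $1,468.08/yr
Windstorm insurance — $2,838.36/yr
Property tax — $1,639.89 × 4 = $6,559.56/yr
Annual escrow total = $1,468.08 + $2,838.36 + $6,559.56 = $10,866.00
Monthly = $10,866.00 ÷ 12 = $905.50
Shortage spread = $841.68 ÷ 12 = $70.14/mo
New monthly escrow = $905.50 + $70.14 = $975.64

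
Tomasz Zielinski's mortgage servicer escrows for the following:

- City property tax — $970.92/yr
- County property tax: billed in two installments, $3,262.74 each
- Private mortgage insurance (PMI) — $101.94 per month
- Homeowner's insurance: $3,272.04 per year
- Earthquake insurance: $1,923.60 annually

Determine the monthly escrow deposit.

City property tax = $970.92
County property tax = $3,262.74 × 2 = $6,525.48
Private mortgage insurance (PMI) = $101.94 × 12 = $1,223.28
Homeowner's insurance = $3,272.04
Earthquake insurance = $1,923.60
Total per year = $970.92 + $6,525.48 + $1,223.28 + $3,272.04 + $1,923.60 = $13,915.32
Base monthly escrow = $13,915.32 / 12 = $1,159.61

$1,159.61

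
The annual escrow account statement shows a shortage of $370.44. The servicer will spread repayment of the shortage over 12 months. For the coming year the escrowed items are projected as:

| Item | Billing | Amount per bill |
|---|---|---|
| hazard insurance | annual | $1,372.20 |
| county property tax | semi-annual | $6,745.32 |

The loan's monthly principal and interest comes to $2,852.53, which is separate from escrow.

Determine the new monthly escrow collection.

Hazard insurance — $1,372.20
County property tax — $6,745.32 × 2 = $13,490.64
Annual escrow total = $14,862.84
Monthly escrow = $14,862.84 ÷ 12 = $1,238.57
Monthly shortage recovery: $370.44 ÷ 12 = $30.87
Adjusted monthly = $1,238.57 + $30.87 = $1,269.44

$1,269.44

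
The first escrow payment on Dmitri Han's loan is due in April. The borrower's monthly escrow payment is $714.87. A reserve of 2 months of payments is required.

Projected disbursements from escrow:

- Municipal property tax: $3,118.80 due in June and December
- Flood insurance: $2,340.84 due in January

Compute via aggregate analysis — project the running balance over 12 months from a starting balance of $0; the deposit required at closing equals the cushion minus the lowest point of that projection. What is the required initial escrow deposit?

Cushion = 2 × $714.87 = $1,429.74
Trial balance (start $0, +$714.87 each month, − disbursements):
  Apr: +$714.87 → $714.87
  May: +$714.87 → $1,429.74
  Jun: +$714.87 − $3,118.80 → -$974.19
  Jul: +$714.87 → -$259.32
  Aug: +$714.87 → $455.55
  Sep: +$714.87 → $1,170.42
  Oct: +$714.87 → $1,885.29
  Nov: +$714.87 → $2,600.16
  Dec: +$714.87 − $3,118.80 → $196.23
  Jan: +$714.87 − $2,340.84 → -$1,429.74
  Feb: +$714.87 → -$714.87
  Mar: +$714.87 → $0.00
Lowest trial balance = -$1,429.74 (Jan)
Initial deposit = cushion − low point = $1,429.74 − (-$1,429.74) = $2,859.48

$2,859.48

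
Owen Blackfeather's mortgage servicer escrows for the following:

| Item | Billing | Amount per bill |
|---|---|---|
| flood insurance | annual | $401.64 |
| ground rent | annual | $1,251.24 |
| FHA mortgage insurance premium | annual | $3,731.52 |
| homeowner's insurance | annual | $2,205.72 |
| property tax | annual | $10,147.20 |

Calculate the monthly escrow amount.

Flood insurance: $401.64 per year
Ground rent: $1,251.24 per year
FHA mortgage insurance premium: $3,731.52 per year
Homeowner's insurance: $2,205.72 per year
Property tax: $10,147.20 per year
Annual escrow total = $401.64 + $1,251.24 + $3,731.52 + $2,205.72 + $10,147.20 = $17,737.32
Base monthly escrow = $17,737.32 ÷ 12 = $1,478.11

$1,478.11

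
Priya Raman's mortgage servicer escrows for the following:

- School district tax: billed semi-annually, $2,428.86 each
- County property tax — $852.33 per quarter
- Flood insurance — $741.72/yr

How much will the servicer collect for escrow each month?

School district tax: $2,428.86 × 2 = $4,857.72/yr
County property tax: $852.33 × 4 = $3,409.32/yr
Flood insurance: $741.72/yr
Annual escrow total = $4,857.72 + $3,409.32 + $741.72 = $9,008.76
Monthly escrow = $9,008.76 ÷ 12 = $750.73

$750.73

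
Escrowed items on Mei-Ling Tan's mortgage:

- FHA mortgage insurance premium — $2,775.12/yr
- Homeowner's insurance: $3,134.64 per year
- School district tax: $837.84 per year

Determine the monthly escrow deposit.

FHA mortgage insurance premium — $2,775.12
Homeowner's insurance — $3,134.64
School district tax — $837.84
Combined annual = $2,775.12 + $3,134.64 + $837.84 = $6,747.60
Per month = $6,747.60 ÷ 12 = $562.30

$562.30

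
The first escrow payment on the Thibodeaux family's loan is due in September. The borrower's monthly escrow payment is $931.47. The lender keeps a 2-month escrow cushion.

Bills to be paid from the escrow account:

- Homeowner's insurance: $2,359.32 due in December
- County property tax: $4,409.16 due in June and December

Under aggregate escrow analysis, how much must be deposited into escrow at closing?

Cushion = 2 × $931.47 = $1,862.94
Trial balance (start $0, +$931.47 each month, − disbursements):
  Sep: +$931.47 → $931.47
  Oct: +$931.47 → $1,862.94
  Nov: +$931.47 → $2,794.41
  Dec: +$931.47 − $6,768.48 → -$3,042.60
  Jan: +$931.47 → -$2,111.13
  Feb: +$931.47 → -$1,179.66
  Mar: +$931.47 → -$248.19
  Apr: +$931.47 → $683.28
  May: +$931.47 → $1,614.75
  Jun: +$931.47 − $4,409.16 → -$1,862.94
  Jul: +$931.47 → -$931.47
  Aug: +$931.47 → $0.00
Lowest trial balance = -$3,042.60 (Dec)
Initial deposit = cushion − low point = $1,862.94 − (-$3,042.60) = $4,905.54

$4,905.54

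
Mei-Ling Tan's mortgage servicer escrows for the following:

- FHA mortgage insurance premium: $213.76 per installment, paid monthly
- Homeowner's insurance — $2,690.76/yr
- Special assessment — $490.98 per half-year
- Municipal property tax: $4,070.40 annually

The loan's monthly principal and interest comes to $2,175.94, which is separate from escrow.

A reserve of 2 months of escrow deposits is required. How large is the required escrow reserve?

FHA mortgage insurance premium = $213.76 × 12 = $2,565.12 per year
Homeowner's insurance = $2,690.76 per year
Special assessment = $490.98 × 2 = $981.96 per year
Municipal property tax = $4,070.40 per year
Annual escrow total = $10,308.24
Per month = $10,308.24 ÷ 12 = $859.02
Cushion = 2 × $859.02 = $1,718.04

$1,718.04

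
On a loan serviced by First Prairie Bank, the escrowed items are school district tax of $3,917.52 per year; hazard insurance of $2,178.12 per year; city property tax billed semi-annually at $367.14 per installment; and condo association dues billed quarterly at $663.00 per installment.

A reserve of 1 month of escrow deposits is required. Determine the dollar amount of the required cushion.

$790.16

School district tax — $3,917.52
Hazard insurance — $2,178.12
City property tax — $367.14 × 2 = $734.28
Condo association dues — $663.00 × 4 = $2,652.00
Combined annual = $9,481.92
Monthly escrow = $9,481.92 / 12 = $790.16
Reserve = 1 × $790.16 = $790.16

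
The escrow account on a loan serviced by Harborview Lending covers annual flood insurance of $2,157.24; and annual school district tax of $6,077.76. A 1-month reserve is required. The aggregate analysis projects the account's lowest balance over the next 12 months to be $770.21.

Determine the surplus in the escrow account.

$83.96

Flood insurance — $2,157.24/yr
School district tax — $6,077.76/yr
Combined annual = $2,157.24 + $6,077.76 = $8,235.00
Base monthly escrow = $8,235.00 ÷ 12 = $686.25
Cushion = 1 × $686.25 = $686.25
Surplus = $770.21 − $686.25 = $83.96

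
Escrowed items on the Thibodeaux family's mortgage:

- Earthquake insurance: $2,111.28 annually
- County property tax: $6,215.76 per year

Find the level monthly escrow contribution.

$693.92

Earthquake insurance: $2,111.28 annually
County property tax: $6,215.76 annually
Total per year = $8,327.04
Monthly escrow = $8,327.04 ÷ 12 = $693.92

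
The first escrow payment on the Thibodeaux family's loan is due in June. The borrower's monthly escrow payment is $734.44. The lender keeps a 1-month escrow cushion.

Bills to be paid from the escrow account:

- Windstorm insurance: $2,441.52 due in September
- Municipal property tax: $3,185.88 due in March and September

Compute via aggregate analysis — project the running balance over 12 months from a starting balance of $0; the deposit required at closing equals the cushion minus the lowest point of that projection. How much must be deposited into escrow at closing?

Cushion = 1 × $734.44 = $734.44
Trial balance (start $0, +$734.44 each month, − disbursements):
  Jun: +$734.44 → $734.44
  Jul: +$734.44 → $1,468.88
  Aug: +$734.44 → $2,203.32
  Sep: +$734.44 − $5,627.40 → -$2,689.64
  Oct: +$734.44 → -$1,955.20
  Nov: +$734.44 → -$1,220.76
  Dec: +$734.44 → -$486.32
  Jan: +$734.44 → $248.12
  Feb: +$734.44 → $982.56
  Mar: +$734.44 − $3,185.88 → -$1,468.88
  Apr: +$734.44 → -$734.44
  May: +$734.44 → $0.00
Lowest trial balance = -$2,689.64 (Sep)
Initial deposit = cushion − low point = $734.44 − (-$2,689.64) = $3,424.08

$3,424.08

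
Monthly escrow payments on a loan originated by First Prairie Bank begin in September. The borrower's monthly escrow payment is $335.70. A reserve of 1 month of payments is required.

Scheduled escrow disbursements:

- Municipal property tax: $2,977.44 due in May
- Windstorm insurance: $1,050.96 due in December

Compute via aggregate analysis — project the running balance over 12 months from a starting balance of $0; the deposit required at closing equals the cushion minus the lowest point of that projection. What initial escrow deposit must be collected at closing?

Cushion = 1 × $335.70 = $335.70
Trial balance (start $0, +$335.70 each month, − disbursements):
  Sep: +$335.70 → $335.70
  Oct: +$335.70 → $671.40
  Nov: +$335.70 → $1,007.10
  Dec: +$335.70 − $1,050.96 → $291.84
  Jan: +$335.70 → $627.54
  Feb: +$335.70 → $963.24
  Mar: +$335.70 → $1,298.94
  Apr: +$335.70 → $1,634.64
  May: +$335.70 − $2,977.44 → -$1,007.10
  Jun: +$335.70 → -$671.40
  Jul: +$335.70 → -$335.70
  Aug: +$335.70 → $0.00
Lowest trial balance = -$1,007.10 (May)
Initial deposit = cushion − low point = $335.70 − (-$1,007.10) = $1,342.80

$1,342.80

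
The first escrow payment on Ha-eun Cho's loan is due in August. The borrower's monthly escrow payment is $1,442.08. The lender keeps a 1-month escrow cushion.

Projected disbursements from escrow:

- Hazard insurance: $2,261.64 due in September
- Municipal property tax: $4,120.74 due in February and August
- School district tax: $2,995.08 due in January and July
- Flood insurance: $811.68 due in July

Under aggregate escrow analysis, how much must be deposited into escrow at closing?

$4,940.30

Cushion = 1 × $1,442.08 = $1,442.08
Trial balance (start $0, +$1,442.08 each month, − disbursements):
  Aug: +$1,442.08 − $4,120.74 → -$2,678.66
  Sep: +$1,442.08 − $2,261.64 → -$3,498.22
  Oct: +$1,442.08 → -$2,056.14
  Nov: +$1,442.08 → -$614.06
  Dec: +$1,442.08 → $828.02
  Jan: +$1,442.08 − $2,995.08 → -$724.98
  Feb: +$1,442.08 − $4,120.74 → -$3,403.64
  Mar: +$1,442.08 → -$1,961.56
  Apr: +$1,442.08 → -$519.48
  May: +$1,442.08 → $922.60
  Jun: +$1,442.08 → $2,364.68
  Jul: +$1,442.08 − $3,806.76 → $0.00
Lowest trial balance = -$3,498.22 (Sep)
Initial deposit = cushion − low point = $1,442.08 − (-$3,498.22) = $4,940.30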